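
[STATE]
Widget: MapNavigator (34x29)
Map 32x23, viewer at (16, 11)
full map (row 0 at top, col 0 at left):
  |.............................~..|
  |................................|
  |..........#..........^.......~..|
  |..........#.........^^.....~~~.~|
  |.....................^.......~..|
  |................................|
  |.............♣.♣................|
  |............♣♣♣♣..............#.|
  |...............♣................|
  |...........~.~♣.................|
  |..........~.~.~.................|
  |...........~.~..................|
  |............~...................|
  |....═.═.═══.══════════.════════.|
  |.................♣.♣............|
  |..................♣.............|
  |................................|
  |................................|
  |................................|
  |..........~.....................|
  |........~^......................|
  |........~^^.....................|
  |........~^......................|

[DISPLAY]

                                  
                                  
                                  
 .............................~.. 
 ................................ 
 ..........#..........^.......~.. 
 ..........#.........^^.....~~~.~ 
 .....................^.......~.. 
 ................................ 
 .............♣.♣................ 
 ............♣♣♣♣..............#. 
 ...............♣................ 
 ...........~.~♣................. 
 ..........~.~.~................. 
 ...........~.~..@............... 
 ............~................... 
 ....═.═.═══.══════════.════════. 
 .................♣.♣............ 
 ..................♣............. 
 ................................ 
 ................................ 
 ................................ 
 ..........~..................... 
 ........~^...................... 
 ........~^^..................... 
 ........~^...................... 
                                  
                                  
                                  


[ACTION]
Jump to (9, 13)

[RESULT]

                                  
        ..........................
        ..........................
        ..........#..........^....
        ..........#.........^^....
        .....................^....
        ..........................
        .............♣.♣..........
        ............♣♣♣♣..........
        ...............♣..........
        ...........~.~♣...........
        ..........~.~.~...........
        ...........~.~............
        ............~.............
        ....═.═.═@═.══════════.═══
        .................♣.♣......
        ..................♣.......
        ..........................
        ..........................
        ..........................
        ..........~...............
        ........~^................
        ........~^^...............
        ........~^................
                                  
                                  
                                  
                                  
                                  


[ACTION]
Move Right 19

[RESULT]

                                  
..................~..             
.....................             
..........^.......~..             
.........^^.....~~~.~             
..........^.......~..             
.....................             
..♣.♣................             
.♣♣♣♣..............#.             
....♣................             
~.~♣.................             
.~.~.................             
~.~..................             
.~...................             
.══════════.═════@══.             
......♣.♣............             
.......♣.............             
.....................             
.....................             
.....................             
.....................             
.....................             
.....................             
.....................             
                                  
                                  
                                  
                                  
                                  


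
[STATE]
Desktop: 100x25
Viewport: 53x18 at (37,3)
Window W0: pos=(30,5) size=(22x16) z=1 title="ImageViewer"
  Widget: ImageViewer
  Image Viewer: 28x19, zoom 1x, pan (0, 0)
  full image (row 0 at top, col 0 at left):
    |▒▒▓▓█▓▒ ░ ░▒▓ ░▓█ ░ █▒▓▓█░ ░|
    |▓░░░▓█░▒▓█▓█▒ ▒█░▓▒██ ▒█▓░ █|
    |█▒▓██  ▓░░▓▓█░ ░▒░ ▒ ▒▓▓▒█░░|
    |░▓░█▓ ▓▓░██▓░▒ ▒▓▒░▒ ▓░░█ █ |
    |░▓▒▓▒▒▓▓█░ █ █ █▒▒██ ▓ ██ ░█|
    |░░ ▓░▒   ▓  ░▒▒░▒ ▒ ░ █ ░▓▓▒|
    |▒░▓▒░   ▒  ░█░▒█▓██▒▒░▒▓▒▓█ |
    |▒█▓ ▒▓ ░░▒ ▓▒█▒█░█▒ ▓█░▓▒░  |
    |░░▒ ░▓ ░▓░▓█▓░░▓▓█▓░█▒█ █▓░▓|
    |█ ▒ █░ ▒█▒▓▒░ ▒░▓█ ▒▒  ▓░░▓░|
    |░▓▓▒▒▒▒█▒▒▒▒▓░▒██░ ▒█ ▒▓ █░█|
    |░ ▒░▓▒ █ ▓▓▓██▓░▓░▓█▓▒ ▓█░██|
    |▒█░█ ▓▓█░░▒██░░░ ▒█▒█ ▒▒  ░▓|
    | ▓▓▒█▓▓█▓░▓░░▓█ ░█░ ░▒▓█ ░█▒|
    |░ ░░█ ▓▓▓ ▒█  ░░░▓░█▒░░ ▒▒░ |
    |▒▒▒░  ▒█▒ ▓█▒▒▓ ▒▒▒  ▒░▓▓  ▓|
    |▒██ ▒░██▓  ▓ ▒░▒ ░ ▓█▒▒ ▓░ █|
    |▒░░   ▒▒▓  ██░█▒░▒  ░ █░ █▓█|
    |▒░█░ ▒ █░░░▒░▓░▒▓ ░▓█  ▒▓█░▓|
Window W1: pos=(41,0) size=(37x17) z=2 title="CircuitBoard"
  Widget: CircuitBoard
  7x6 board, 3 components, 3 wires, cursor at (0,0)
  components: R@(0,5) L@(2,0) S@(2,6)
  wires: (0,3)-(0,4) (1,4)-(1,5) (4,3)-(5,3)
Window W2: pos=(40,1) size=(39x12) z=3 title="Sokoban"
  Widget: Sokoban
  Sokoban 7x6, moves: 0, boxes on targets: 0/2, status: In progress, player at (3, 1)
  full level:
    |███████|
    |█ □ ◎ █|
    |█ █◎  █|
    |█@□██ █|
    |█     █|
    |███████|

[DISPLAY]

   ┠─────────────────────────────────────┨           
   ┃███████                              ┃           
━━━┃█ □ ◎ █                              ┃           
Vie┃█ █◎  █                              ┃           
───┃█@□██ █                              ┃           
▒ ░┃█     █                              ┃           
░▒▓┃███████                              ┃           
 ▓░┃Moves: 0  0/2                        ┃           
▓▓░┃                                     ┃           
▓▓█┗━━━━━━━━━━━━━━━━━━━━━━━━━━━━━━━━━━━━━┛           
   ▓┃                │                  ┃            
  ▒ ┃5               ·                  ┃            
 ░░▒┃Cursor: (0,0)                      ┃            
 ░▓░┗━━━━━━━━━━━━━━━━━━━━━━━━━━━━━━━━━━━┛            
 ▒█▒▓▒░ ▒░▓█ ▒┃                                      
▒█▒▒▒▒▓░▒██░ ▒┃                                      
 █ ▓▓▓██▓░▓░▓█┃                                      
━━━━━━━━━━━━━━┛                                      


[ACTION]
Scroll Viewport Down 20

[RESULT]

───┃█@□██ █                              ┃           
▒ ░┃█     █                              ┃           
░▒▓┃███████                              ┃           
 ▓░┃Moves: 0  0/2                        ┃           
▓▓░┃                                     ┃           
▓▓█┗━━━━━━━━━━━━━━━━━━━━━━━━━━━━━━━━━━━━━┛           
   ▓┃                │                  ┃            
  ▒ ┃5               ·                  ┃            
 ░░▒┃Cursor: (0,0)                      ┃            
 ░▓░┗━━━━━━━━━━━━━━━━━━━━━━━━━━━━━━━━━━━┛            
 ▒█▒▓▒░ ▒░▓█ ▒┃                                      
▒█▒▒▒▒▓░▒██░ ▒┃                                      
 █ ▓▓▓██▓░▓░▓█┃                                      
━━━━━━━━━━━━━━┛                                      
                                                     
                                                     
                                                     
                                                     


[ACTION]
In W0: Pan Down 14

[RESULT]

───┃█@□██ █                              ┃           
▓▓▓┃█     █                              ┃           
▒█▒┃███████                              ┃           
██▓┃Moves: 0  0/2                        ┃           
▒▒▓┃                                     ┃           
 █░┗━━━━━━━━━━━━━━━━━━━━━━━━━━━━━━━━━━━━━┛           
    ┃                │                  ┃            
    ┃5               ·                  ┃            
    ┃Cursor: (0,0)                      ┃            
    ┗━━━━━━━━━━━━━━━━━━━━━━━━━━━━━━━━━━━┛            
              ┃                                      
              ┃                                      
              ┃                                      
━━━━━━━━━━━━━━┛                                      
                                                     
                                                     
                                                     
                                                     


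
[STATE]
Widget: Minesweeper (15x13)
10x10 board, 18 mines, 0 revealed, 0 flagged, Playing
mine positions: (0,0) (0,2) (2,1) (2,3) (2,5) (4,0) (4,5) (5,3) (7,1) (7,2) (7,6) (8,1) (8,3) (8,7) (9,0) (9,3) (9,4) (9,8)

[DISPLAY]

■■■■■■■■■■     
■■■■■■■■■■     
■■■■■■■■■■     
■■■■■■■■■■     
■■■■■■■■■■     
■■■■■■■■■■     
■■■■■■■■■■     
■■■■■■■■■■     
■■■■■■■■■■     
■■■■■■■■■■     
               
               
               


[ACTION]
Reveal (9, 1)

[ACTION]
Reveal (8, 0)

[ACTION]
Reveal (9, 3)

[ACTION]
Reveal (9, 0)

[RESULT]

✹■✹■■■■■■■     
■■■■■■■■■■     
■✹■✹■✹■■■■     
■■■■■■■■■■     
✹■■■■✹■■■■     
■■■✹■■■■■■     
■■■■■■■■■■     
■✹✹■■■✹■■■     
3✹■✹■■■✹■■     
✹2■✹✹■■■✹■     
               
               
               


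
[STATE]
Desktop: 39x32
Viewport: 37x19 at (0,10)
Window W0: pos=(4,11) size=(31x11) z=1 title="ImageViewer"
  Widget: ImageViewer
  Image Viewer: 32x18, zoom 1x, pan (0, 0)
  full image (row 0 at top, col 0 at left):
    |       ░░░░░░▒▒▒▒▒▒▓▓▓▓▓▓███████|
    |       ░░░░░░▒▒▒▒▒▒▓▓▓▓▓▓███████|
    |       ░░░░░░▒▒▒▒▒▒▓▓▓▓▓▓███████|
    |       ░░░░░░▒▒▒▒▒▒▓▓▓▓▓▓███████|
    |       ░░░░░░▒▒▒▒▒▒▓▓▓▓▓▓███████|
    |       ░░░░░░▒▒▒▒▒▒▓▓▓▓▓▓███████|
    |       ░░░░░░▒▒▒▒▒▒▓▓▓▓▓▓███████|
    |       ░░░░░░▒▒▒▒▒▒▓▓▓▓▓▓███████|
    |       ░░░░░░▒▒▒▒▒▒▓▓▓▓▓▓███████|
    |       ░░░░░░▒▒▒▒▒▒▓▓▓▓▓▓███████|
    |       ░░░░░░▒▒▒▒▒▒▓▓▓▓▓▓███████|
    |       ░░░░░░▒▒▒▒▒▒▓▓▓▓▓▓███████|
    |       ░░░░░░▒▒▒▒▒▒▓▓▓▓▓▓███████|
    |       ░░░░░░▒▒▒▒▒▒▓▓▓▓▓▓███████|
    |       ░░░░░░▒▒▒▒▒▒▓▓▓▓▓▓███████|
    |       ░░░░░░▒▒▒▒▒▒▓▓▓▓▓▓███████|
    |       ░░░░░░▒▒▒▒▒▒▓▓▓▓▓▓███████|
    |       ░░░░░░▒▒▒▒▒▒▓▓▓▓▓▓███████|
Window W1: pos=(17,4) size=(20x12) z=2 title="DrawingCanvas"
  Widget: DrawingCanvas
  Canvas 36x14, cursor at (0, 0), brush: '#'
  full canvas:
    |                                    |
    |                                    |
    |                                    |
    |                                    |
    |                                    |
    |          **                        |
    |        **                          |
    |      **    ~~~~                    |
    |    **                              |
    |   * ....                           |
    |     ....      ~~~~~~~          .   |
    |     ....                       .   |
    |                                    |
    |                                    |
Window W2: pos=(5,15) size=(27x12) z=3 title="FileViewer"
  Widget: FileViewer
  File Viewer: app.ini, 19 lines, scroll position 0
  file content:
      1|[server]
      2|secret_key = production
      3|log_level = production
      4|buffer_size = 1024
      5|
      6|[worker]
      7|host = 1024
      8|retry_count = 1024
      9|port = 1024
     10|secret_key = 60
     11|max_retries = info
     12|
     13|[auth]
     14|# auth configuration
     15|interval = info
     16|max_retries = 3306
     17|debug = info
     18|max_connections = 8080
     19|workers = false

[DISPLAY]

                 ┃                  ┃
    ┏━━━━━━━━━━━━┃                  ┃
    ┃ ImageViewer┃          **      ┃
    ┠────────────┃        **        ┃
    ┃       ░░░░░┃      **    ~~~~  ┃
    ┃┏━━━━━━━━━━━━━━━━━━━━━━━━━┓━━━━┛
    ┃┃ FileViewer              ┃██┃  
    ┃┠─────────────────────────┨██┃  
    ┃┃[server]                ▲┃██┃  
    ┃┃secret_key = production █┃██┃  
    ┃┃log_level = production  ░┃██┃  
    ┗┃buffer_size = 1024      ░┃━━┛  
     ┃                        ░┃     
     ┃[worker]                ░┃     
     ┃host = 1024             ░┃     
     ┃retry_count = 1024      ▼┃     
     ┗━━━━━━━━━━━━━━━━━━━━━━━━━┛     
                                     
                                     


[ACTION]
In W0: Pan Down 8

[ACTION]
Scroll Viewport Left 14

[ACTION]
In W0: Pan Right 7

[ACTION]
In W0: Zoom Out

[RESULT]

                 ┃                  ┃
    ┏━━━━━━━━━━━━┃                  ┃
    ┃ ImageViewer┃          **      ┃
    ┠────────────┃        **        ┃
    ┃░░░░░░▒▒▒▒▒▒┃      **    ~~~~  ┃
    ┃┏━━━━━━━━━━━━━━━━━━━━━━━━━┓━━━━┛
    ┃┃ FileViewer              ┃  ┃  
    ┃┠─────────────────────────┨  ┃  
    ┃┃[server]                ▲┃  ┃  
    ┃┃secret_key = production █┃  ┃  
    ┃┃log_level = production  ░┃  ┃  
    ┗┃buffer_size = 1024      ░┃━━┛  
     ┃                        ░┃     
     ┃[worker]                ░┃     
     ┃host = 1024             ░┃     
     ┃retry_count = 1024      ▼┃     
     ┗━━━━━━━━━━━━━━━━━━━━━━━━━┛     
                                     
                                     


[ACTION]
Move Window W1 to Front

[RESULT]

                 ┃                  ┃
    ┏━━━━━━━━━━━━┃                  ┃
    ┃ ImageViewer┃          **      ┃
    ┠────────────┃        **        ┃
    ┃░░░░░░▒▒▒▒▒▒┃      **    ~~~~  ┃
    ┃┏━━━━━━━━━━━┗━━━━━━━━━━━━━━━━━━┛
    ┃┃ FileViewer              ┃  ┃  
    ┃┠─────────────────────────┨  ┃  
    ┃┃[server]                ▲┃  ┃  
    ┃┃secret_key = production █┃  ┃  
    ┃┃log_level = production  ░┃  ┃  
    ┗┃buffer_size = 1024      ░┃━━┛  
     ┃                        ░┃     
     ┃[worker]                ░┃     
     ┃host = 1024             ░┃     
     ┃retry_count = 1024      ▼┃     
     ┗━━━━━━━━━━━━━━━━━━━━━━━━━┛     
                                     
                                     


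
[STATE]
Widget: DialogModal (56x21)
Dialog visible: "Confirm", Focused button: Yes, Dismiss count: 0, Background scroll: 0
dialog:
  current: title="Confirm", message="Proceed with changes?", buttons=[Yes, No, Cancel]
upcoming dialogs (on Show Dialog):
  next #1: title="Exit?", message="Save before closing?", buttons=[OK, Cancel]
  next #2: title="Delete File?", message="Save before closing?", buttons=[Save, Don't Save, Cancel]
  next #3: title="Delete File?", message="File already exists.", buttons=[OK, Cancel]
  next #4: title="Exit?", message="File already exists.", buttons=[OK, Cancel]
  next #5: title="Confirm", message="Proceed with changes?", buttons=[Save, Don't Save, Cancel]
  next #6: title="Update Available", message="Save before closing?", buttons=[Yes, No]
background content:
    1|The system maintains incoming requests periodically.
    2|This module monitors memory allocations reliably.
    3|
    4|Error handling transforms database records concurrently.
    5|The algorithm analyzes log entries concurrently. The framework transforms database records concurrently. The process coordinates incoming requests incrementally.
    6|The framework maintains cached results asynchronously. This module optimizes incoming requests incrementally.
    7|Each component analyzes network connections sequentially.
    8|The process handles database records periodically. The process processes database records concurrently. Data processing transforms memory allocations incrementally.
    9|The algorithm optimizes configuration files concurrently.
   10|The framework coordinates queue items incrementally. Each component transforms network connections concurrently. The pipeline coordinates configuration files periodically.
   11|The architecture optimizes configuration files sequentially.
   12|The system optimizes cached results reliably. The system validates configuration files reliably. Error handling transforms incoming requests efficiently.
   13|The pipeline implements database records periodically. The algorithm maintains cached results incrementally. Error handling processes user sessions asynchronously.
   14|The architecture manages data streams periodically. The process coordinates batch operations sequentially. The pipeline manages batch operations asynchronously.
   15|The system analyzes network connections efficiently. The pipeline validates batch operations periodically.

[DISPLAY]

The system maintains incoming requests periodically.    
This module monitors memory allocations reliably.       
                                                        
Error handling transforms database records concurrently.
The algorithm analyzes log entries concurrently. The fra
The framework maintains cached results asynchronously. T
Each component analyzes network connections sequentially
The process handles database records periodically. The p
The algorithm o┌───────────────────────┐les concurrently
The framework c│        Confirm        │crementally. Eac
The architectur│ Proceed with changes? │ files sequentia
The system opti│  [Yes]  No   Cancel   │ably. The system
The pipeline im└───────────────────────┘ periodically. T
The architecture manages data streams periodically. The 
The system analyzes network connections efficiently. The
                                                        
                                                        
                                                        
                                                        
                                                        
                                                        


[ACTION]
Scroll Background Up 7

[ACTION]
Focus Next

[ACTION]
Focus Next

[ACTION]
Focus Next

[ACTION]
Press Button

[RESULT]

The system maintains incoming requests periodically.    
This module monitors memory allocations reliably.       
                                                        
Error handling transforms database records concurrently.
The algorithm analyzes log entries concurrently. The fra
The framework maintains cached results asynchronously. T
Each component analyzes network connections sequentially
The process handles database records periodically. The p
The algorithm optimizes configuration files concurrently
The framework coordinates queue items incrementally. Eac
The architecture optimizes configuration files sequentia
The system optimizes cached results reliably. The system
The pipeline implements database records periodically. T
The architecture manages data streams periodically. The 
The system analyzes network connections efficiently. The
                                                        
                                                        
                                                        
                                                        
                                                        
                                                        


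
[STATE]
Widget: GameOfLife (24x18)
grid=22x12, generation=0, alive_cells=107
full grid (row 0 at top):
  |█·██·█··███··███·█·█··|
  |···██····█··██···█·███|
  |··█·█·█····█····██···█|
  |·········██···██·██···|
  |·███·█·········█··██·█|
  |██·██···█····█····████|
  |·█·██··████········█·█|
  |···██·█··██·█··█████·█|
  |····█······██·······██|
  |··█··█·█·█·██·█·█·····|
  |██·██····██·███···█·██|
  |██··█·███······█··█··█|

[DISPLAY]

Gen: 0                  
█·██·█··███··███·█·█··  
···██····█··██···█·███  
··█·█·█····█····██···█  
·········██···██·██···  
·███·█·········█··██·█  
██·██···█····█····████  
·█·██··████········█·█  
···██·█··██·█··█████·█  
····█······██·······██  
··█··█·█·█·██·█·█·····  
██·██····██·███···█·██  
██··█·███······█··█··█  
                        
                        
                        
                        
                        


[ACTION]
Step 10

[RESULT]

Gen: 10                 
···················██·  
··················█··█  
███················██·  
█████·················  
█·····················  
█·█···················  
█·█··██████···········  
·█···█··█·██··········  
········█·············  
·······██·············  
·········███··········  
······················  
                        
                        
                        
                        
                        


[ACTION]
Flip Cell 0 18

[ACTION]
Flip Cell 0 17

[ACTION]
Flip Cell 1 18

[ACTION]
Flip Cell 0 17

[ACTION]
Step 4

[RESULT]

Gen: 14                 
······················  
······················  
······················  
······················  
·······██·█···········  
······█·█·█···········  
··········██··········  
········█·············  
·····█··█·············  
······█··█············  
·······██··█··········  
········██·█··········  
                        
                        
                        
                        
                        


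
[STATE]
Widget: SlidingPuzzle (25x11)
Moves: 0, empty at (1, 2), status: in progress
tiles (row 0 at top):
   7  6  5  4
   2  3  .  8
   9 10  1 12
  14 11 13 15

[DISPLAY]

┌────┬────┬────┬────┐    
│  7 │  6 │  5 │  4 │    
├────┼────┼────┼────┤    
│  2 │  3 │    │  8 │    
├────┼────┼────┼────┤    
│  9 │ 10 │  1 │ 12 │    
├────┼────┼────┼────┤    
│ 14 │ 11 │ 13 │ 15 │    
└────┴────┴────┴────┘    
Moves: 0                 
                         


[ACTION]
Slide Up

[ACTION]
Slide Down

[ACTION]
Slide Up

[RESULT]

┌────┬────┬────┬────┐    
│  7 │  6 │  5 │  4 │    
├────┼────┼────┼────┤    
│  2 │  3 │  1 │  8 │    
├────┼────┼────┼────┤    
│  9 │ 10 │    │ 12 │    
├────┼────┼────┼────┤    
│ 14 │ 11 │ 13 │ 15 │    
└────┴────┴────┴────┘    
Moves: 3                 
                         


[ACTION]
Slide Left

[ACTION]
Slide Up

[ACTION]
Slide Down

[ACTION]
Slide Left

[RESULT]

┌────┬────┬────┬────┐    
│  7 │  6 │  5 │  4 │    
├────┼────┼────┼────┤    
│  2 │  3 │  1 │  8 │    
├────┼────┼────┼────┤    
│  9 │ 10 │ 12 │    │    
├────┼────┼────┼────┤    
│ 14 │ 11 │ 13 │ 15 │    
└────┴────┴────┴────┘    
Moves: 6                 
                         


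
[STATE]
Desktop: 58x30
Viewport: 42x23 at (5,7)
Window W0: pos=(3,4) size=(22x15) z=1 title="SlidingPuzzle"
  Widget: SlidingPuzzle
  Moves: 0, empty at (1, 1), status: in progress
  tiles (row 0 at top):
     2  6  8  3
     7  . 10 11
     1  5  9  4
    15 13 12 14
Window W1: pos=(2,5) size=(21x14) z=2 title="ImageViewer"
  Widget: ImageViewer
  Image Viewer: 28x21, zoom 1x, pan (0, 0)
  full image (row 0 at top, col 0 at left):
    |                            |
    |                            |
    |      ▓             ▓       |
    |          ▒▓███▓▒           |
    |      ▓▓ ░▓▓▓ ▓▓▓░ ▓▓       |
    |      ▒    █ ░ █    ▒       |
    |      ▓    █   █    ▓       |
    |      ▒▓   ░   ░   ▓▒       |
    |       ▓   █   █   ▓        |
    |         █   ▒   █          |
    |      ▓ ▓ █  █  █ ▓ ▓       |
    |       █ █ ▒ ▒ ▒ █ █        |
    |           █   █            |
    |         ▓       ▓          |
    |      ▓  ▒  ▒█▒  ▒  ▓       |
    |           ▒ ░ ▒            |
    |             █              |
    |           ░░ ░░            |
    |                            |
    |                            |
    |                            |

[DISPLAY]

─────────────────┨─┃                      
                 ┃ ┃                      
                 ┃─┃                      
    ▓            ┃ ┃                      
        ▒▓███▓▒  ┃─┃                      
    ▓▓ ░▓▓▓ ▓▓▓░ ┃ ┃                      
    ▒    █ ░ █   ┃─┃                      
    ▓    █   █   ┃ ┃                      
    ▒▓   ░   ░   ┃─┃                      
     ▓   █   █   ┃ ┃                      
       █   ▒   █ ┃ ┃                      
━━━━━━━━━━━━━━━━━┛━┛                      
                                          
                                          
                                          
                                          
                                          
                                          
                                          
                                          
                                          
                                          
                                          


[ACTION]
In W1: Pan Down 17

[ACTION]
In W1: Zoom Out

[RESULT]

─────────────────┨─┃                      
         ░░ ░░   ┃ ┃                      
                 ┃─┃                      
                 ┃ ┃                      
                 ┃─┃                      
                 ┃ ┃                      
                 ┃─┃                      
                 ┃ ┃                      
                 ┃─┃                      
                 ┃ ┃                      
                 ┃ ┃                      
━━━━━━━━━━━━━━━━━┛━┛                      
                                          
                                          
                                          
                                          
                                          
                                          
                                          
                                          
                                          
                                          
                                          


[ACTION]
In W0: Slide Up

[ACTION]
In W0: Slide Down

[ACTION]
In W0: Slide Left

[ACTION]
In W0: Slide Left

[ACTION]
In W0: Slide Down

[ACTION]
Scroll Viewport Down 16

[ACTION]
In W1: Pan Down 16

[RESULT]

─────────────────┨─┃                      
                 ┃ ┃                      
                 ┃─┃                      
                 ┃ ┃                      
                 ┃─┃                      
                 ┃ ┃                      
                 ┃─┃                      
                 ┃ ┃                      
                 ┃─┃                      
                 ┃ ┃                      
                 ┃ ┃                      
━━━━━━━━━━━━━━━━━┛━┛                      
                                          
                                          
                                          
                                          
                                          
                                          
                                          
                                          
                                          
                                          
                                          


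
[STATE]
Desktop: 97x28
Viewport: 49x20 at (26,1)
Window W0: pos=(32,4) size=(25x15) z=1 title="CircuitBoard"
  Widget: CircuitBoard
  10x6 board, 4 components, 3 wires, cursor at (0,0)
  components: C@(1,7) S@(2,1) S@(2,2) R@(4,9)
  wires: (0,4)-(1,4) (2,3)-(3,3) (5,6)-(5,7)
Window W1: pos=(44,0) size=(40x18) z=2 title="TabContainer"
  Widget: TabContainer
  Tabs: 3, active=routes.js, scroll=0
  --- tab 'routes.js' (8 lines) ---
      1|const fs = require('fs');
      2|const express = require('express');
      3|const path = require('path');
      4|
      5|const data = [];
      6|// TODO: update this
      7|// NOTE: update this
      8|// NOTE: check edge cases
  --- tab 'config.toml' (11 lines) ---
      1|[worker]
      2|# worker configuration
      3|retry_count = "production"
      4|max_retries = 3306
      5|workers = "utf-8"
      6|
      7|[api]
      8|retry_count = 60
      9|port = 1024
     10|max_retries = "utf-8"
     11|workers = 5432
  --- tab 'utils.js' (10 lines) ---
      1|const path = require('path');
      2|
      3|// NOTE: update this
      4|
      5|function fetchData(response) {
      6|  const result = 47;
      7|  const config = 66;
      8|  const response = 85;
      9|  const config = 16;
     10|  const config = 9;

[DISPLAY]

                  ┃ TabContainer                 
                  ┠──────────────────────────────
                  ┃[routes.js]│ config.toml │ uti
      ┏━━━━━━━━━━━┃──────────────────────────────
      ┃ CircuitBoa┃const fs = require('fs');     
      ┠───────────┃const express = require('expre
      ┃   0 1 2 3 ┃const path = require('path'); 
      ┃0  [.]     ┃                              
      ┃           ┃const data = [];              
      ┃1          ┃// TODO: update this          
      ┃           ┃// NOTE: update this          
      ┃2       S  ┃// NOTE: check edge cases     
      ┃           ┃                              
      ┃3          ┃                              
      ┃           ┃                              
      ┃4          ┃                              
      ┃           ┗━━━━━━━━━━━━━━━━━━━━━━━━━━━━━━
      ┗━━━━━━━━━━━━━━━━━━━━━━━┛                  
                                                 
                                                 


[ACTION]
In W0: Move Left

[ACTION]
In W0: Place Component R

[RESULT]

                  ┃ TabContainer                 
                  ┠──────────────────────────────
                  ┃[routes.js]│ config.toml │ uti
      ┏━━━━━━━━━━━┃──────────────────────────────
      ┃ CircuitBoa┃const fs = require('fs');     
      ┠───────────┃const express = require('expre
      ┃   0 1 2 3 ┃const path = require('path'); 
      ┃0  [R]     ┃                              
      ┃           ┃const data = [];              
      ┃1          ┃// TODO: update this          
      ┃           ┃// NOTE: update this          
      ┃2       S  ┃// NOTE: check edge cases     
      ┃           ┃                              
      ┃3          ┃                              
      ┃           ┃                              
      ┃4          ┃                              
      ┃           ┗━━━━━━━━━━━━━━━━━━━━━━━━━━━━━━
      ┗━━━━━━━━━━━━━━━━━━━━━━━┛                  
                                                 
                                                 


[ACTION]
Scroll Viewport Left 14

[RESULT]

                                ┃ TabContainer   
                                ┠────────────────
                                ┃[routes.js]│ con
                    ┏━━━━━━━━━━━┃────────────────
                    ┃ CircuitBoa┃const fs = requi
                    ┠───────────┃const express = 
                    ┃   0 1 2 3 ┃const path = req
                    ┃0  [R]     ┃                
                    ┃           ┃const data = [];
                    ┃1          ┃// TODO: update 
                    ┃           ┃// NOTE: update 
                    ┃2       S  ┃// NOTE: check e
                    ┃           ┃                
                    ┃3          ┃                
                    ┃           ┃                
                    ┃4          ┃                
                    ┃           ┗━━━━━━━━━━━━━━━━
                    ┗━━━━━━━━━━━━━━━━━━━━━━━┛    
                                                 
                                                 


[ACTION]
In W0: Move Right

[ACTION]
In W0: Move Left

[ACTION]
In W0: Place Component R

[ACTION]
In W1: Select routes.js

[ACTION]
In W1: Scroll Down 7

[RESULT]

                                ┃ TabContainer   
                                ┠────────────────
                                ┃[routes.js]│ con
                    ┏━━━━━━━━━━━┃────────────────
                    ┃ CircuitBoa┃// NOTE: check e
                    ┠───────────┃                
                    ┃   0 1 2 3 ┃                
                    ┃0  [R]     ┃                
                    ┃           ┃                
                    ┃1          ┃                
                    ┃           ┃                
                    ┃2       S  ┃                
                    ┃           ┃                
                    ┃3          ┃                
                    ┃           ┃                
                    ┃4          ┃                
                    ┃           ┗━━━━━━━━━━━━━━━━
                    ┗━━━━━━━━━━━━━━━━━━━━━━━┛    
                                                 
                                                 


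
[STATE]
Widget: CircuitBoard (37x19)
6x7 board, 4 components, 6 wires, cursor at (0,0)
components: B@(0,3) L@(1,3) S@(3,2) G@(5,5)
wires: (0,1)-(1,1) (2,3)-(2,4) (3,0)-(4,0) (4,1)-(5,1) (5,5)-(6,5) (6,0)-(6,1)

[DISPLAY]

   0 1 2 3 4 5                       
0  [.]  ·       B                    
        │                            
1       ·       L                    
                                     
2               · ─ ·                
                                     
3   ·       S                        
    │                                
4   ·   ·                            
        │                            
5       ·               G            
                        │            
6   · ─ ·               ·            
Cursor: (0,0)                        
                                     
                                     
                                     
                                     


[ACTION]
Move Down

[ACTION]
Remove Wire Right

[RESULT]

   0 1 2 3 4 5                       
0       ·       B                    
        │                            
1  [.]  ·       L                    
                                     
2               · ─ ·                
                                     
3   ·       S                        
    │                                
4   ·   ·                            
        │                            
5       ·               G            
                        │            
6   · ─ ·               ·            
Cursor: (1,0)                        
                                     
                                     
                                     
                                     


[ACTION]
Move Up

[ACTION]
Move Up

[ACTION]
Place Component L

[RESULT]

   0 1 2 3 4 5                       
0  [L]  ·       B                    
        │                            
1       ·       L                    
                                     
2               · ─ ·                
                                     
3   ·       S                        
    │                                
4   ·   ·                            
        │                            
5       ·               G            
                        │            
6   · ─ ·               ·            
Cursor: (0,0)                        
                                     
                                     
                                     
                                     
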